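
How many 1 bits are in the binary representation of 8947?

8

8947 = 10001011110011
Count the 1s: 1 + 1 + 1 + 1 + 1 + 1 + 1 + 1 = 8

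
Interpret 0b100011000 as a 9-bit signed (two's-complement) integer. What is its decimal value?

-232

pattern = 100011000 (MSB is 1 ⇒ negative)
Invert: 011100111, add 1 → 011101000 = 232, so the value is -232.
(Equivalently: 280 - 2^9 = 280 - 512 = -232.)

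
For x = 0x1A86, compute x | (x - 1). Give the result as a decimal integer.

x = 1101010000110 = 6790
x - 1 = 1101010000101
OR    = 1101010000111 = 6791
(x | (x - 1) sets all bits below the lowest set bit.)

6791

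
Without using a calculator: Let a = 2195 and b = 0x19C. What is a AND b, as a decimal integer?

2195 = 100010010011
0x19C = 000110011100
AND → 000010010000 = 144

144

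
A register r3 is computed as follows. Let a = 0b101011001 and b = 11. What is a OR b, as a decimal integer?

a = 101011001
11 = 000001011
 OR → 101011011 = 347

347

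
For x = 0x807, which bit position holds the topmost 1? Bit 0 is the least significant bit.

0x807 = 100000000111
The topmost 1 is at position 11 (since 2^11 = 2048 ≤ 2055 < 4096).

11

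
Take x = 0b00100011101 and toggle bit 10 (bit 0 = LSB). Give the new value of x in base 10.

1309

x = 00100011101
bit 10 is currently 0; toggle it via x ^ (1 << 10) = x ^ 1024
→ 10100011101 = 1309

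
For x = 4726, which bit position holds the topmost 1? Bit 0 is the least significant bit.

4726 = 1001001110110
The topmost 1 is at position 12 (since 2^12 = 4096 ≤ 4726 < 8192).

12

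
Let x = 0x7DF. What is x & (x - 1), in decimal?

2014

x = 11111011111 = 2015
x - 1 = 11111011110
AND   = 11111011110 = 2014
(x & (x - 1) clears the lowest set bit of x.)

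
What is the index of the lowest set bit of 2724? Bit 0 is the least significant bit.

2

2724 = 101010100100
Trailing zeros: 2, so the lowest set bit is bit 2 (value 4).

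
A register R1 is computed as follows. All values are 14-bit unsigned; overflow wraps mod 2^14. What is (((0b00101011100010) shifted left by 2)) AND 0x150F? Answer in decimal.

0b00101011100010 = 00101011100010
→ shifted left by 2 (mod 2^14) → 10101110001000 = 11144
0x150F = 01010100001111
→ AND → 00000100001000 = 264

264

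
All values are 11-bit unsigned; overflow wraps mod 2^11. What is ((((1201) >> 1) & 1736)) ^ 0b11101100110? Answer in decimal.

1326

1201 = 10010110001
→ >> 1 → 01001011000 = 600
1736 = 11011001000
→ & → 01001001000 = 584
0b11101100110 = 11101100110
→ ^ → 10100101110 = 1326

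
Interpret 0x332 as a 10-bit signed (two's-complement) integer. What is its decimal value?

-206

pattern = 1100110010 (MSB is 1 ⇒ negative)
Invert: 0011001101, add 1 → 0011001110 = 206, so the value is -206.
(Equivalently: 818 - 2^10 = 818 - 1024 = -206.)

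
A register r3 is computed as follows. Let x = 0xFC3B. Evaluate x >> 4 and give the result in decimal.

4035

0xFC3B = 1111110000111011
shift right by 4 → 0000111111000011 = 4035
(equivalently, floor(64571 / 16))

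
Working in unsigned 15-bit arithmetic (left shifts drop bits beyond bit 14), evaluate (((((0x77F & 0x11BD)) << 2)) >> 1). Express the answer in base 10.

0x77F = 000011101111111
0x11BD = 001000110111101
→ & → 000000100111101 = 317
→ << 2 (mod 2^15) → 000010011110100 = 1268
→ >> 1 → 000001001111010 = 634

634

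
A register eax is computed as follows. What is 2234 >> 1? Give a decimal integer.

1117

2234 = 100010111010
shift right by 1 → 010001011101 = 1117
(equivalently, floor(2234 / 2))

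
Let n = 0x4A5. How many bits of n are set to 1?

0x4A5 = 10010100101
Count the 1s: 1 + 1 + 1 + 1 + 1 = 5

5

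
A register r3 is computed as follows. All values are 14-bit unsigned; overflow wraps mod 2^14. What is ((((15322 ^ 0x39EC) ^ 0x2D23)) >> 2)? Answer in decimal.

15322 = 11101111011010
0x39EC = 11100111101100
→ ^ → 00001000110110 = 566
0x2D23 = 10110100100011
→ ^ → 10111100010101 = 12053
→ >> 2 → 00101111000101 = 3013

3013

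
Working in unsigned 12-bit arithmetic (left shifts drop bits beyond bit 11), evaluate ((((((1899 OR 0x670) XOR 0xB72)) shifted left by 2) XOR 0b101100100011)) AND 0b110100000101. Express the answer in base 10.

2309

1899 = 011101101011
0x670 = 011001110000
→ OR → 011101111011 = 1915
0xB72 = 101101110010
→ XOR → 110000001001 = 3081
→ shifted left by 2 (mod 2^12) → 000000100100 = 36
0b101100100011 = 101100100011
→ XOR → 101100000111 = 2823
0b110100000101 = 110100000101
→ AND → 100100000101 = 2309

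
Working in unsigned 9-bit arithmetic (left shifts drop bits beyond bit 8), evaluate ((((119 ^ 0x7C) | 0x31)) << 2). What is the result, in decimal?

236

119 = 001110111
0x7C = 001111100
→ ^ → 000001011 = 11
0x31 = 000110001
→ | → 000111011 = 59
→ << 2 (mod 2^9) → 011101100 = 236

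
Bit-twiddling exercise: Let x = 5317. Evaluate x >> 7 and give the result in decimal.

41

5317 = 1010011000101
shift right by 7 → 0000000101001 = 41
(equivalently, floor(5317 / 128))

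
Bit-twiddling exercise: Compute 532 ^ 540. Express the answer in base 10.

532 = 1000010100
540 = 1000011100
XOR → 0000001000 = 8

8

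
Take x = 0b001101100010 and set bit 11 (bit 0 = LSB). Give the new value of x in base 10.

x = 001101100010
bit 11 is currently 0; set it via x | (1 << 11) = x | 2048
→ 101101100010 = 2914

2914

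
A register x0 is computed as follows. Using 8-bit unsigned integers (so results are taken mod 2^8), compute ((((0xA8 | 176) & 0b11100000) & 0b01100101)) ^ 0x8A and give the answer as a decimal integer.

0xA8 = 10101000
176 = 10110000
→ | → 10111000 = 184
0b11100000 = 11100000
→ & → 10100000 = 160
0b01100101 = 01100101
→ & → 00100000 = 32
0x8A = 10001010
→ ^ → 10101010 = 170

170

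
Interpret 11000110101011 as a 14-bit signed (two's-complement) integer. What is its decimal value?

pattern = 11000110101011 (MSB is 1 ⇒ negative)
Invert: 00111001010100, add 1 → 00111001010101 = 3669, so the value is -3669.
(Equivalently: 12715 - 2^14 = 12715 - 16384 = -3669.)

-3669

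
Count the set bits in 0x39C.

6

0x39C = 1110011100
Count the 1s: 1 + 1 + 1 + 1 + 1 + 1 = 6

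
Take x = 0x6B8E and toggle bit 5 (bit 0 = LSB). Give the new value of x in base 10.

x = 0110101110001110
bit 5 is currently 0; toggle it via x ^ (1 << 5) = x ^ 32
→ 0110101110101110 = 27566

27566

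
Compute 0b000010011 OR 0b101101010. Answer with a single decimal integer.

379

a = 000010011
b = 101101010
 OR → 101111011 = 379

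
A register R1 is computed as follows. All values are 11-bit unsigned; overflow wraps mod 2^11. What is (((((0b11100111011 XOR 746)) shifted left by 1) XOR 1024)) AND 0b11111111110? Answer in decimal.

1954

0b11100111011 = 11100111011
746 = 01011101010
→ XOR → 10111010001 = 1489
→ shifted left by 1 (mod 2^11) → 01110100010 = 930
1024 = 10000000000
→ XOR → 11110100010 = 1954
0b11111111110 = 11111111110
→ AND → 11110100010 = 1954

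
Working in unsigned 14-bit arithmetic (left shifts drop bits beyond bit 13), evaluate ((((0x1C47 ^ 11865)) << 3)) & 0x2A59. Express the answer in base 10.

0x1C47 = 01110001000111
11865 = 10111001011001
→ ^ → 11001000011110 = 12830
→ << 3 (mod 2^14) → 01000011110000 = 4336
0x2A59 = 10101001011001
→ & → 00000001010000 = 80

80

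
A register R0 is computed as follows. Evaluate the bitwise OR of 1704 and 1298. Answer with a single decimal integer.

1704 = 11010101000
1298 = 10100010010
 OR → 11110111010 = 1978

1978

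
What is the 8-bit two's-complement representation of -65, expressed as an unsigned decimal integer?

191

65 in 8 bits: 01000001
Invert: 10111110
Add 1:  10111111 = 191
(Check: 2^8 - 65 = 256 - 65 = 191.)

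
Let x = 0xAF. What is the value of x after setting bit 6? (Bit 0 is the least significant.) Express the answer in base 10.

x = 0010101111
bit 6 is currently 0; set it via x | (1 << 6) = x | 64
→ 0011101111 = 239

239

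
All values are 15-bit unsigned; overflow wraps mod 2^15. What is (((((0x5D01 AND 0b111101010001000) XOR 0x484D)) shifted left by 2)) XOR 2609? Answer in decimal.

0x5D01 = 101110100000001
0b111101010001000 = 111101010001000
→ AND → 101100000000000 = 22528
0x484D = 100100001001101
→ XOR → 001000001001101 = 4173
→ shifted left by 2 (mod 2^15) → 100000100110100 = 16692
2609 = 000101000110001
→ XOR → 100101100000101 = 19205

19205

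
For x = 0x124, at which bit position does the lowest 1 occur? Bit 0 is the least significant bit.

2

0x124 = 100100100
Trailing zeros: 2, so the lowest set bit is bit 2 (value 4).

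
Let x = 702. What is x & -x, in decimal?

x = 1010111110 = 702
-x (two's complement) = …0101000010
AND   = 0000000010 = 2
(x & -x isolates the lowest set bit of x.)

2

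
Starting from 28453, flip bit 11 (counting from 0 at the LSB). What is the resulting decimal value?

26405

x = 110111100100101
bit 11 is currently 1; toggle it via x ^ (1 << 11) = x ^ 2048
→ 110011100100101 = 26405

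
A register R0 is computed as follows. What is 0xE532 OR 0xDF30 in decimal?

65330

0xE532 = 1110010100110010
0xDF30 = 1101111100110000
 OR → 1111111100110010 = 65330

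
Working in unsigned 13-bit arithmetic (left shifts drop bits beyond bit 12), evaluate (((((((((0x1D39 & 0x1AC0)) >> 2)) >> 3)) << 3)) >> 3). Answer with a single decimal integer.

192

0x1D39 = 1110100111001
0x1AC0 = 1101011000000
→ & → 1100000000000 = 6144
→ >> 2 → 0011000000000 = 1536
→ >> 3 → 0000011000000 = 192
→ << 3 (mod 2^13) → 0011000000000 = 1536
→ >> 3 → 0000011000000 = 192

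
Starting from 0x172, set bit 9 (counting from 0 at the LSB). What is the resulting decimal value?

x = 0000101110010
bit 9 is currently 0; set it via x | (1 << 9) = x | 512
→ 0001101110010 = 882

882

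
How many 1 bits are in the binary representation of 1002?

1002 = 1111101010
Count the 1s: 1 + 1 + 1 + 1 + 1 + 1 + 1 = 7

7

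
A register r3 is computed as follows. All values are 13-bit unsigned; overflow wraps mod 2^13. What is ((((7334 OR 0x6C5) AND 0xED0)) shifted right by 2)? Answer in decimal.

944

7334 = 1110010100110
0x6C5 = 0011011000101
→ OR → 1111011100111 = 7911
0xED0 = 0111011010000
→ AND → 0111011000000 = 3776
→ shifted right by 2 → 0001110110000 = 944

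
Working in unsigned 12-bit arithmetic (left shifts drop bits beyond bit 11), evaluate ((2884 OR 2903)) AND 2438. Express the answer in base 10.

2884 = 101101000100
2903 = 101101010111
→ OR → 101101010111 = 2903
2438 = 100110000110
→ AND → 100100000110 = 2310

2310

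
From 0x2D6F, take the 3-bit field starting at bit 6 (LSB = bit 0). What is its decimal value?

v = 10110101101111
Shift right by 6: 10110101
Mask low 3 bits: 101 = 5

5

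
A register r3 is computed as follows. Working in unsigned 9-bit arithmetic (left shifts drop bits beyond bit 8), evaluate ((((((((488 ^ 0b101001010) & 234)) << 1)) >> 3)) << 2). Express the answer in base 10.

160

488 = 111101000
0b101001010 = 101001010
→ ^ → 010100010 = 162
234 = 011101010
→ & → 010100010 = 162
→ << 1 (mod 2^9) → 101000100 = 324
→ >> 3 → 000101000 = 40
→ << 2 (mod 2^9) → 010100000 = 160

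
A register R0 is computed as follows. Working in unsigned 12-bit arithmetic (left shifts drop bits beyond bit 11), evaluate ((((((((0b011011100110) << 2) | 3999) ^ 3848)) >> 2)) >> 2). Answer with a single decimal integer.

9

0b011011100110 = 011011100110
→ << 2 (mod 2^12) → 101110011000 = 2968
3999 = 111110011111
→ | → 111110011111 = 3999
3848 = 111100001000
→ ^ → 000010010111 = 151
→ >> 2 → 000000100101 = 37
→ >> 2 → 000000001001 = 9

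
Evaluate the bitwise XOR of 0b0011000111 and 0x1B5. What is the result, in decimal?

a = 011000111
0x1B5 = 110110101
XOR → 101110010 = 370

370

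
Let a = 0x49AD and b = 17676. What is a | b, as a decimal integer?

0x49AD = 100100110101101
17676 = 100010100001100
 OR → 100110110101101 = 19885

19885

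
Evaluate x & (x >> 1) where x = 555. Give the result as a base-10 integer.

1

x = 1000101011 = 555
x>>1 = 0100010101
AND  = 0000000001 = 1
(x & (x >> 1) has a 1 wherever x has two consecutive 1 bits.)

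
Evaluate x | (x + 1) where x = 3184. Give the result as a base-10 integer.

3185

x = 110001110000 = 3184
x + 1 = 110001110001
OR    = 110001110001 = 3185
(x | (x + 1) sets the lowest cleared bit.)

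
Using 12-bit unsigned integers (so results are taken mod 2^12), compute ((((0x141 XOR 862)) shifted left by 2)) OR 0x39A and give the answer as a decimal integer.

3070

0x141 = 000101000001
862 = 001101011110
→ XOR → 001000011111 = 543
→ shifted left by 2 (mod 2^12) → 100001111100 = 2172
0x39A = 001110011010
→ OR → 101111111110 = 3070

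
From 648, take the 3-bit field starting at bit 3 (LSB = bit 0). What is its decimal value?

v = 01010001000
Shift right by 3: 01010001
Mask low 3 bits: 001 = 1

1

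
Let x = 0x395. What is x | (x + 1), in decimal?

x = 1110010101 = 917
x + 1 = 1110010110
OR    = 1110010111 = 919
(x | (x + 1) sets the lowest cleared bit.)

919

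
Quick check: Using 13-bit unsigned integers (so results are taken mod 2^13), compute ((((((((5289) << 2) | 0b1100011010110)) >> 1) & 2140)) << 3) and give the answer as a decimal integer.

5289 = 1010010101001
→ << 2 (mod 2^13) → 1001010100100 = 4772
0b1100011010110 = 1100011010110
→ | → 1101011110110 = 6902
→ >> 1 → 0110101111011 = 3451
2140 = 0100001011100
→ & → 0100001011000 = 2136
→ << 3 (mod 2^13) → 0001011000000 = 704

704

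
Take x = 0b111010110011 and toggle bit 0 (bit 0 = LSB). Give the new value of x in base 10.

3762

x = 111010110011
bit 0 is currently 1; toggle it via x ^ (1 << 0) = x ^ 1
→ 111010110010 = 3762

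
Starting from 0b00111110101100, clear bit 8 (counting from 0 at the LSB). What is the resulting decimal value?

x = 00111110101100
bit 8 is currently 1; clear it via x & ~(1 << 8) = x & ~256
→ 00111010101100 = 3756

3756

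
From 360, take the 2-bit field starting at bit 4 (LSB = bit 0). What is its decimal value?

2

v = 101101000
Shift right by 4: 10110
Mask low 2 bits: 10 = 2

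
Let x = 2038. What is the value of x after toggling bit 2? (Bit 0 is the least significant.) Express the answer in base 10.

2034

x = 11111110110
bit 2 is currently 1; toggle it via x ^ (1 << 2) = x ^ 4
→ 11111110010 = 2034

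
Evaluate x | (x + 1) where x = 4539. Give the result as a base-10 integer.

x = 1000110111011 = 4539
x + 1 = 1000110111100
OR    = 1000110111111 = 4543
(x | (x + 1) sets the lowest cleared bit.)

4543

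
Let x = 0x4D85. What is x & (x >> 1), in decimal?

1152

x = 100110110000101 = 19845
x>>1 = 010011011000010
AND  = 000010010000000 = 1152
(x & (x >> 1) has a 1 wherever x has two consecutive 1 bits.)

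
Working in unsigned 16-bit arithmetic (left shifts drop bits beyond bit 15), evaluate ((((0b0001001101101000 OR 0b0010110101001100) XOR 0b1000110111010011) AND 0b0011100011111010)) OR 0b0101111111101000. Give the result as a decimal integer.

0b0001001101101000 = 0001001101101000
0b0010110101001100 = 0010110101001100
→ OR → 0011111101101100 = 16236
0b1000110111010011 = 1000110111010011
→ XOR → 1011001010111111 = 45759
0b0011100011111010 = 0011100011111010
→ AND → 0011000010111010 = 12474
0b0101111111101000 = 0101111111101000
→ OR → 0111111111111010 = 32762

32762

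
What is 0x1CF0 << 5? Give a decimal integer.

0x1CF0 = 000001110011110000
shift left by 5 → 111001111000000000 = 237056
(equivalently, 7408 × 2^5 = 7408 × 32)

237056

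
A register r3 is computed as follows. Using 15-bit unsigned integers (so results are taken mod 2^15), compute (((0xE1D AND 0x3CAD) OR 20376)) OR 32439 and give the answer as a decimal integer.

0xE1D = 000111000011101
0x3CAD = 011110010101101
→ AND → 000110000001101 = 3085
20376 = 100111110011000
→ OR → 100111110011101 = 20381
32439 = 111111010110111
→ OR → 111111110111111 = 32703

32703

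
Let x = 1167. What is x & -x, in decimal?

1

x = 10010001111 = 1167
-x (two's complement) = …01101110001
AND   = 00000000001 = 1
(x & -x isolates the lowest set bit of x.)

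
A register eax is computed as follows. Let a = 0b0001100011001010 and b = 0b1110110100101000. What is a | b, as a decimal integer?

65002

a = 0001100011001010
b = 1110110100101000
 OR → 1111110111101010 = 65002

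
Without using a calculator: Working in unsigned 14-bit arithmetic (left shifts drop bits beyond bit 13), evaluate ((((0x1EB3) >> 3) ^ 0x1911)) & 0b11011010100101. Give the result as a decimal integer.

0x1EB3 = 01111010110011
→ >> 3 → 00001111010110 = 982
0x1911 = 01100100010001
→ ^ → 01101011000111 = 6855
0b11011010100101 = 11011010100101
→ & → 01001010000101 = 4741

4741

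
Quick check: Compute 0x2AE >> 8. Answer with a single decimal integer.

0x2AE = 1010101110
shift right by 8 → 0000000010 = 2
(equivalently, floor(686 / 256))

2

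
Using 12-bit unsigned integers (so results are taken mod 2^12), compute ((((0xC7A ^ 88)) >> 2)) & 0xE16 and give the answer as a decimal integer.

0xC7A = 110001111010
88 = 000001011000
→ ^ → 110000100010 = 3106
→ >> 2 → 001100001000 = 776
0xE16 = 111000010110
→ & → 001000000000 = 512

512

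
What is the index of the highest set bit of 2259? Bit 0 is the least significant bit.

11

2259 = 100011010011
The topmost 1 is at position 11 (since 2^11 = 2048 ≤ 2259 < 4096).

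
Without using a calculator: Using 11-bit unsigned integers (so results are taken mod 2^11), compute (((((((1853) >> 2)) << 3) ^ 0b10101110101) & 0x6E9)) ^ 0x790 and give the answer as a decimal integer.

1853 = 11100111101
→ >> 2 → 00111001111 = 463
→ << 3 (mod 2^11) → 11001111000 = 1656
0b10101110101 = 10101110101
→ ^ → 01100001101 = 781
0x6E9 = 11011101001
→ & → 01000001001 = 521
0x790 = 11110010000
→ ^ → 10110011001 = 1433

1433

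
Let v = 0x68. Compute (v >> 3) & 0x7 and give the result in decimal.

v = 01101000
Shift right by 3: 01101
Mask low 3 bits: 101 = 5

5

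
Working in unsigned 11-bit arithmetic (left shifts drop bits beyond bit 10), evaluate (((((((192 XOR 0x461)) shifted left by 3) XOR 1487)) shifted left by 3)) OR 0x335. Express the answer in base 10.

192 = 00011000000
0x461 = 10001100001
→ XOR → 10010100001 = 1185
→ shifted left by 3 (mod 2^11) → 10100001000 = 1288
1487 = 10111001111
→ XOR → 00011000111 = 199
→ shifted left by 3 (mod 2^11) → 11000111000 = 1592
0x335 = 01100110101
→ OR → 11100111101 = 1853

1853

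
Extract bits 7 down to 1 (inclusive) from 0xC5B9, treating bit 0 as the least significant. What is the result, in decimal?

v = 1100010110111001
Shift right by 1: 110001011011100
Mask low 7 bits: 1011100 = 92

92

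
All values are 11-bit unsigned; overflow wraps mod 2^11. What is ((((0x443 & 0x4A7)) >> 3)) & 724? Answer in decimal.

0x443 = 10001000011
0x4A7 = 10010100111
→ & → 10000000011 = 1027
→ >> 3 → 00010000000 = 128
724 = 01011010100
→ & → 00010000000 = 128

128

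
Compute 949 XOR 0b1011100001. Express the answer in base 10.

340

949 = 1110110101
b = 1011100001
XOR → 0101010100 = 340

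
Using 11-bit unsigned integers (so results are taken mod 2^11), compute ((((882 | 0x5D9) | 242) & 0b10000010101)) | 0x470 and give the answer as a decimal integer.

1137

882 = 01101110010
0x5D9 = 10111011001
→ | → 11111111011 = 2043
242 = 00011110010
→ | → 11111111011 = 2043
0b10000010101 = 10000010101
→ & → 10000010001 = 1041
0x470 = 10001110000
→ | → 10001110001 = 1137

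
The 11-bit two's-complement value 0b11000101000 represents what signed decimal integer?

pattern = 11000101000 (MSB is 1 ⇒ negative)
Invert: 00111010111, add 1 → 00111011000 = 472, so the value is -472.
(Equivalently: 1576 - 2^11 = 1576 - 2048 = -472.)

-472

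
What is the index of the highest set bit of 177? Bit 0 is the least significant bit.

177 = 10110001
The topmost 1 is at position 7 (since 2^7 = 128 ≤ 177 < 256).

7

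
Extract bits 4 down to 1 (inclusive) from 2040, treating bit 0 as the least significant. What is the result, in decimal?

v = 011111111000
Shift right by 1: 01111111100
Mask low 4 bits: 1100 = 12

12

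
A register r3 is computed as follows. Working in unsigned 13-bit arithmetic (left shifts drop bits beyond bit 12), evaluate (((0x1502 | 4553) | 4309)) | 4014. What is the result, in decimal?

8191

0x1502 = 1010100000010
4553 = 1000111001001
→ | → 1010111001011 = 5579
4309 = 1000011010101
→ | → 1010111011111 = 5599
4014 = 0111110101110
→ | → 1111111111111 = 8191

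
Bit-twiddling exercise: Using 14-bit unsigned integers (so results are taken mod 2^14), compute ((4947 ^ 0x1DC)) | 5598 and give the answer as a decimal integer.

4947 = 01001101010011
0x1DC = 00000111011100
→ ^ → 01001010001111 = 4751
5598 = 01010111011110
→ | → 01011111011111 = 6111

6111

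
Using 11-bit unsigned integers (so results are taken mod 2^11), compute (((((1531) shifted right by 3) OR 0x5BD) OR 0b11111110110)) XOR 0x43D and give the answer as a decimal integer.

1531 = 10111111011
→ shifted right by 3 → 00010111111 = 191
0x5BD = 10110111101
→ OR → 10110111111 = 1471
0b11111110110 = 11111110110
→ OR → 11111111111 = 2047
0x43D = 10000111101
→ XOR → 01111000010 = 962

962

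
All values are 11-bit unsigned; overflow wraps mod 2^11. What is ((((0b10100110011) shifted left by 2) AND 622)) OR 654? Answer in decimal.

718

0b10100110011 = 10100110011
→ shifted left by 2 (mod 2^11) → 10011001100 = 1228
622 = 01001101110
→ AND → 00001001100 = 76
654 = 01010001110
→ OR → 01011001110 = 718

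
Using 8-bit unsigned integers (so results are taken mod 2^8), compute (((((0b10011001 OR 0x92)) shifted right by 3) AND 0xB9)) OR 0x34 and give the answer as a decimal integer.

53

0b10011001 = 10011001
0x92 = 10010010
→ OR → 10011011 = 155
→ shifted right by 3 → 00010011 = 19
0xB9 = 10111001
→ AND → 00010001 = 17
0x34 = 00110100
→ OR → 00110101 = 53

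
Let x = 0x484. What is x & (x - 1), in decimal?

x = 10010000100 = 1156
x - 1 = 10010000011
AND   = 10010000000 = 1152
(x & (x - 1) clears the lowest set bit of x.)

1152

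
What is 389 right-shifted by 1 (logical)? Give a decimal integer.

194

389 = 110000101
shift right by 1 → 011000010 = 194
(equivalently, floor(389 / 2))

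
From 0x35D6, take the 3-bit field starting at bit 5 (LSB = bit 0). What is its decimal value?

6

v = 11010111010110
Shift right by 5: 110101110
Mask low 3 bits: 110 = 6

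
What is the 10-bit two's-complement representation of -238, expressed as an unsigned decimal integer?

238 in 10 bits: 0011101110
Invert: 1100010001
Add 1:  1100010010 = 786
(Check: 2^10 - 238 = 1024 - 238 = 786.)

786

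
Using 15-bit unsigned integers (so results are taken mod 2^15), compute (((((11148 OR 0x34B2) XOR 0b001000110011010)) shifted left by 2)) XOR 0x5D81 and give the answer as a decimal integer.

11148 = 010101110001100
0x34B2 = 011010010110010
→ OR → 011111110111110 = 16318
0b001000110011010 = 001000110011010
→ XOR → 010111000100100 = 11812
→ shifted left by 2 (mod 2^15) → 011100010010000 = 14480
0x5D81 = 101110110000001
→ XOR → 110010100010001 = 25873

25873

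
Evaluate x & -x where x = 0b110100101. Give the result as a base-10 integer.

x = 110100101 = 421
-x (two's complement) = …001011011
AND   = 000000001 = 1
(x & -x isolates the lowest set bit of x.)

1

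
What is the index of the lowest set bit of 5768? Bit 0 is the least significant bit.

5768 = 1011010001000
Trailing zeros: 3, so the lowest set bit is bit 3 (value 8).

3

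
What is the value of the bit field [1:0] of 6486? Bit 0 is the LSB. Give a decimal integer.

2

v = 0001100101010110
Shift right by 0: 0001100101010110
Mask low 2 bits: 10 = 2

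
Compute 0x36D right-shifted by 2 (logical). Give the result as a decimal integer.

0x36D = 1101101101
shift right by 2 → 0011011011 = 219
(equivalently, floor(877 / 4))

219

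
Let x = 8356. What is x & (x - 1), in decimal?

x = 10000010100100 = 8356
x - 1 = 10000010100011
AND   = 10000010100000 = 8352
(x & (x - 1) clears the lowest set bit of x.)

8352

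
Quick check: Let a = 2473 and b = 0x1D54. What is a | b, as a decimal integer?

2473 = 0100110101001
0x1D54 = 1110101010100
 OR → 1110111111101 = 7677

7677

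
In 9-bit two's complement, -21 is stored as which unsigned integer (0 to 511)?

491

21 in 9 bits: 000010101
Invert: 111101010
Add 1:  111101011 = 491
(Check: 2^9 - 21 = 512 - 21 = 491.)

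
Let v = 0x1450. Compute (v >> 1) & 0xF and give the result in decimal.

8

v = 1010001010000
Shift right by 1: 101000101000
Mask low 4 bits: 1000 = 8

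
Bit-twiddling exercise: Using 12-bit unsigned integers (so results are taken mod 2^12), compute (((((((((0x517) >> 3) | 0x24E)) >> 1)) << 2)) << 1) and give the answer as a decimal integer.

3000

0x517 = 010100010111
→ >> 3 → 000010100010 = 162
0x24E = 001001001110
→ | → 001011101110 = 750
→ >> 1 → 000101110111 = 375
→ << 2 (mod 2^12) → 010111011100 = 1500
→ << 1 (mod 2^12) → 101110111000 = 3000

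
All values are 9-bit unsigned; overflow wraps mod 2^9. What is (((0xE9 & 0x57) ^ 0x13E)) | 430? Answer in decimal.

511

0xE9 = 011101001
0x57 = 001010111
→ & → 001000001 = 65
0x13E = 100111110
→ ^ → 101111111 = 383
430 = 110101110
→ | → 111111111 = 511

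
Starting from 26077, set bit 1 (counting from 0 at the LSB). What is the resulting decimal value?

x = 110010111011101
bit 1 is currently 0; set it via x | (1 << 1) = x | 2
→ 110010111011111 = 26079

26079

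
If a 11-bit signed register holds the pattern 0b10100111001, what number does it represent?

-711

pattern = 10100111001 (MSB is 1 ⇒ negative)
Invert: 01011000110, add 1 → 01011000111 = 711, so the value is -711.
(Equivalently: 1337 - 2^11 = 1337 - 2048 = -711.)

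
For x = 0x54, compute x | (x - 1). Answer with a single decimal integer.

87

x = 1010100 = 84
x - 1 = 1010011
OR    = 1010111 = 87
(x | (x - 1) sets all bits below the lowest set bit.)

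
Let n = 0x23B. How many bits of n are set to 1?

0x23B = 1000111011
Count the 1s: 1 + 1 + 1 + 1 + 1 + 1 = 6

6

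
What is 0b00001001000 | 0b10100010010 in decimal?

a = 00001001000
b = 10100010010
 OR → 10101011010 = 1370

1370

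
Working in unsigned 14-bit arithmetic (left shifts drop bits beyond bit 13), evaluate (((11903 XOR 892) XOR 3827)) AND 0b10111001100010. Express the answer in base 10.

11903 = 10111001111111
892 = 00001101111100
→ XOR → 10110100000011 = 11523
3827 = 00111011110011
→ XOR → 10001111110000 = 9200
0b10111001100010 = 10111001100010
→ AND → 10001001100000 = 8800

8800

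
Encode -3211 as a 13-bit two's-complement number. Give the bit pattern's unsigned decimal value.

3211 in 13 bits: 0110010001011
Invert: 1001101110100
Add 1:  1001101110101 = 4981
(Check: 2^13 - 3211 = 8192 - 3211 = 4981.)

4981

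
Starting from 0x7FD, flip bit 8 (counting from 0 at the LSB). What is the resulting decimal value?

1789

x = 11111111101
bit 8 is currently 1; toggle it via x ^ (1 << 8) = x ^ 256
→ 11011111101 = 1789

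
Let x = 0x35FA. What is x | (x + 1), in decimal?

x = 11010111111010 = 13818
x + 1 = 11010111111011
OR    = 11010111111011 = 13819
(x | (x + 1) sets the lowest cleared bit.)

13819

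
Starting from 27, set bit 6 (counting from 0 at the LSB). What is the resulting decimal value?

x = 00000011011
bit 6 is currently 0; set it via x | (1 << 6) = x | 64
→ 00001011011 = 91

91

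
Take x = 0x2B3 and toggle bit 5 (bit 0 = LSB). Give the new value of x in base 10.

659

x = 1010110011
bit 5 is currently 1; toggle it via x ^ (1 << 5) = x ^ 32
→ 1010010011 = 659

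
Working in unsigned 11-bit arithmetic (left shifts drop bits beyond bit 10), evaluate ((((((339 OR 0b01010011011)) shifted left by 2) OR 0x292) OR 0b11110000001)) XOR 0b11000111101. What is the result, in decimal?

339 = 00101010011
0b01010011011 = 01010011011
→ OR → 01111011011 = 987
→ shifted left by 2 (mod 2^11) → 11101101100 = 1900
0x292 = 01010010010
→ OR → 11111111110 = 2046
0b11110000001 = 11110000001
→ OR → 11111111111 = 2047
0b11000111101 = 11000111101
→ XOR → 00111000010 = 450

450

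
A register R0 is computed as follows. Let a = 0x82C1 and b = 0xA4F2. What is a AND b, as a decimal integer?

0x82C1 = 1000001011000001
0xA4F2 = 1010010011110010
AND → 1000000011000000 = 32960

32960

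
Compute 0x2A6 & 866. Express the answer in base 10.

0x2A6 = 1010100110
866 = 1101100010
AND → 1000100010 = 546

546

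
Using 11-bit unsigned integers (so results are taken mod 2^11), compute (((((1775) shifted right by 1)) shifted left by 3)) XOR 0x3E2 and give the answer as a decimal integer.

90

1775 = 11011101111
→ shifted right by 1 → 01101110111 = 887
→ shifted left by 3 (mod 2^11) → 01110111000 = 952
0x3E2 = 01111100010
→ XOR → 00001011010 = 90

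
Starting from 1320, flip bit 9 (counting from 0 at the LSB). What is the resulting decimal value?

x = 10100101000
bit 9 is currently 0; toggle it via x ^ (1 << 9) = x ^ 512
→ 11100101000 = 1832

1832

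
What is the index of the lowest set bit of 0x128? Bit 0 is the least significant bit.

3

0x128 = 100101000
Trailing zeros: 3, so the lowest set bit is bit 3 (value 8).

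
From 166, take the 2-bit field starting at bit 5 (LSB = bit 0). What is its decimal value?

1

v = 10100110
Shift right by 5: 101
Mask low 2 bits: 01 = 1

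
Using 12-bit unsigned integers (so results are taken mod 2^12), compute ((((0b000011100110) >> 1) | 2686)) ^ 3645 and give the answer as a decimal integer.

1090

0b000011100110 = 000011100110
→ >> 1 → 000001110011 = 115
2686 = 101001111110
→ | → 101001111111 = 2687
3645 = 111000111101
→ ^ → 010001000010 = 1090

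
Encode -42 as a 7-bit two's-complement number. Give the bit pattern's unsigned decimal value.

42 in 7 bits: 0101010
Invert: 1010101
Add 1:  1010110 = 86
(Check: 2^7 - 42 = 128 - 42 = 86.)

86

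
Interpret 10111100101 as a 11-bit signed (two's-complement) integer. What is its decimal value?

pattern = 10111100101 (MSB is 1 ⇒ negative)
Invert: 01000011010, add 1 → 01000011011 = 539, so the value is -539.
(Equivalently: 1509 - 2^11 = 1509 - 2048 = -539.)

-539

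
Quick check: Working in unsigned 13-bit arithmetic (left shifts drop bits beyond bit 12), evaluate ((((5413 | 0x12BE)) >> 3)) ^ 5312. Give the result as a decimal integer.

5413 = 1010100100101
0x12BE = 1001010111110
→ | → 1011110111111 = 6079
→ >> 3 → 0001011110111 = 759
5312 = 1010011000000
→ ^ → 1011000110111 = 5687

5687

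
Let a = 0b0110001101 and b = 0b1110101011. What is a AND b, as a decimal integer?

a = 0110001101
b = 1110101011
AND → 0110001001 = 393

393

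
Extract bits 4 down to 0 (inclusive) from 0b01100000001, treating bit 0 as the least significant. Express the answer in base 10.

1

v = 01100000001
Shift right by 0: 01100000001
Mask low 5 bits: 00001 = 1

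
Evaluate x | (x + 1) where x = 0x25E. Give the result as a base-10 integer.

x = 1001011110 = 606
x + 1 = 1001011111
OR    = 1001011111 = 607
(x | (x + 1) sets the lowest cleared bit.)

607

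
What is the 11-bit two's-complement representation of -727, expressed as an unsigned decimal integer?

727 in 11 bits: 01011010111
Invert: 10100101000
Add 1:  10100101001 = 1321
(Check: 2^11 - 727 = 2048 - 727 = 1321.)

1321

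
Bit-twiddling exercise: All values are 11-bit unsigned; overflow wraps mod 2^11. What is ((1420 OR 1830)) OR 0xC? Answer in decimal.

1966

1420 = 10110001100
1830 = 11100100110
→ OR → 11110101110 = 1966
0xC = 00000001100
→ OR → 11110101110 = 1966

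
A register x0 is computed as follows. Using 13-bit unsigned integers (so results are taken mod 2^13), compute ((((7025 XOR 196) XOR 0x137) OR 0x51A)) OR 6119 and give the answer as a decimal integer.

7025 = 1101101110001
196 = 0000011000100
→ XOR → 1101110110101 = 7093
0x137 = 0000100110111
→ XOR → 1101010000010 = 6786
0x51A = 0010100011010
→ OR → 1111110011010 = 8090
6119 = 1011111100111
→ OR → 1111111111111 = 8191

8191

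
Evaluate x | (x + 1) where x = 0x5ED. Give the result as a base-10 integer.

1519

x = 10111101101 = 1517
x + 1 = 10111101110
OR    = 10111101111 = 1519
(x | (x + 1) sets the lowest cleared bit.)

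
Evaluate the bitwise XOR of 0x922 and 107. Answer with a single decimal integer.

2377

0x922 = 100100100010
107 = 000001101011
XOR → 100101001001 = 2377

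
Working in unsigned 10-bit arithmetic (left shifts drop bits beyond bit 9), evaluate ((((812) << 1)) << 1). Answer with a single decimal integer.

812 = 1100101100
→ << 1 (mod 2^10) → 1001011000 = 600
→ << 1 (mod 2^10) → 0010110000 = 176

176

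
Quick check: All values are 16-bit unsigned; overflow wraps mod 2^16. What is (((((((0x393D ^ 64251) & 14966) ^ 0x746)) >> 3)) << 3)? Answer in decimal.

1280

0x393D = 0011100100111101
64251 = 1111101011111011
→ ^ → 1100001111000110 = 50118
14966 = 0011101001110110
→ & → 0000001001000110 = 582
0x746 = 0000011101000110
→ ^ → 0000010100000000 = 1280
→ >> 3 → 0000000010100000 = 160
→ << 3 (mod 2^16) → 0000010100000000 = 1280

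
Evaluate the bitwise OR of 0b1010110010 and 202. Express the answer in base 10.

762

a = 1010110010
202 = 0011001010
 OR → 1011111010 = 762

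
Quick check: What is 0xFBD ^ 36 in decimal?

3993

0xFBD = 111110111101
36 = 000000100100
XOR → 111110011001 = 3993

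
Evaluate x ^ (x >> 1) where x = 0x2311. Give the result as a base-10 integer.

x = 10001100010001 = 8977
x>>1 = 01000110001000
XOR  = 11001010011001 = 12953
(x ^ (x >> 1) gives the standard binary-reflected Gray code of x.)

12953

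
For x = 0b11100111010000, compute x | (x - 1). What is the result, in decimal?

x = 11100111010000 = 14800
x - 1 = 11100111001111
OR    = 11100111011111 = 14815
(x | (x - 1) sets all bits below the lowest set bit.)

14815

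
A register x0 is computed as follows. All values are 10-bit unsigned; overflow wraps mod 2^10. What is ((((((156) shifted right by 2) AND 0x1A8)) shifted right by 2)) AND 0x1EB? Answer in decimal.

8

156 = 0010011100
→ shifted right by 2 → 0000100111 = 39
0x1A8 = 0110101000
→ AND → 0000100000 = 32
→ shifted right by 2 → 0000001000 = 8
0x1EB = 0111101011
→ AND → 0000001000 = 8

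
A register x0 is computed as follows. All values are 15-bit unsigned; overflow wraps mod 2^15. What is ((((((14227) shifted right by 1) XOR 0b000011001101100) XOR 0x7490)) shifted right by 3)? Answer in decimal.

14227 = 011011110010011
→ shifted right by 1 → 001101111001001 = 7113
0b000011001101100 = 000011001101100
→ XOR → 001110110100101 = 7589
0x7490 = 111010010010000
→ XOR → 110100100110101 = 26933
→ shifted right by 3 → 000110100100110 = 3366

3366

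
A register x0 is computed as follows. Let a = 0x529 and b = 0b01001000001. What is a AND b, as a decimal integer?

1

0x529 = 10100101001
b = 01001000001
AND → 00000000001 = 1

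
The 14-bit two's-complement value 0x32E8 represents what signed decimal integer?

pattern = 11001011101000 (MSB is 1 ⇒ negative)
Invert: 00110100010111, add 1 → 00110100011000 = 3352, so the value is -3352.
(Equivalently: 13032 - 2^14 = 13032 - 16384 = -3352.)

-3352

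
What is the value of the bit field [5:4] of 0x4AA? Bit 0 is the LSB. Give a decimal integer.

v = 0010010101010
Shift right by 4: 001001010
Mask low 2 bits: 10 = 2

2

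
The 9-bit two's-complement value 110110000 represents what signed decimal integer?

pattern = 110110000 (MSB is 1 ⇒ negative)
Invert: 001001111, add 1 → 001010000 = 80, so the value is -80.
(Equivalently: 432 - 2^9 = 432 - 512 = -80.)

-80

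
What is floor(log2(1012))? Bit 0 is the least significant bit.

1012 = 1111110100
The topmost 1 is at position 9 (since 2^9 = 512 ≤ 1012 < 1024).

9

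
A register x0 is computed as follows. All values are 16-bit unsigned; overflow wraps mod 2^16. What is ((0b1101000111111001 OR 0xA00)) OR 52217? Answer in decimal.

56313

0b1101000111111001 = 1101000111111001
0xA00 = 0000101000000000
→ OR → 1101101111111001 = 56313
52217 = 1100101111111001
→ OR → 1101101111111001 = 56313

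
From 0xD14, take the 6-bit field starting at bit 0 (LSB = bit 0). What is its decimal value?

20

v = 110100010100
Shift right by 0: 110100010100
Mask low 6 bits: 010100 = 20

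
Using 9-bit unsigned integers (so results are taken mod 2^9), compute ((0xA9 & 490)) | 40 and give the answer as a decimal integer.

168

0xA9 = 010101001
490 = 111101010
→ & → 010101000 = 168
40 = 000101000
→ | → 010101000 = 168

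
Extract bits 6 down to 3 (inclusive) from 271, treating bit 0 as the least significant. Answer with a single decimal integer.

1

v = 0100001111
Shift right by 3: 0100001
Mask low 4 bits: 0001 = 1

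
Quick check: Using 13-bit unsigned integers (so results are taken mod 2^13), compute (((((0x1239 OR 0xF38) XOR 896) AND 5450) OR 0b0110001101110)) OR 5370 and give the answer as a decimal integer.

7422

0x1239 = 1001000111001
0xF38 = 0111100111000
→ OR → 1111100111001 = 7993
896 = 0001110000000
→ XOR → 1110010111001 = 7353
5450 = 1010101001010
→ AND → 1010000001000 = 5128
0b0110001101110 = 0110001101110
→ OR → 1110001101110 = 7278
5370 = 1010011111010
→ OR → 1110011111110 = 7422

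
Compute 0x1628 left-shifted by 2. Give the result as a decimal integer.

22688

0x1628 = 001011000101000
shift left by 2 → 101100010100000 = 22688
(equivalently, 5672 × 2^2 = 5672 × 4)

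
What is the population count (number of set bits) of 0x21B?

5

0x21B = 1000011011
Count the 1s: 1 + 1 + 1 + 1 + 1 = 5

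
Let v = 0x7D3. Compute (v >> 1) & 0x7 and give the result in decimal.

1

v = 011111010011
Shift right by 1: 01111101001
Mask low 3 bits: 001 = 1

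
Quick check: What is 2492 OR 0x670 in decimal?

2492 = 100110111100
0x670 = 011001110000
 OR → 111111111100 = 4092

4092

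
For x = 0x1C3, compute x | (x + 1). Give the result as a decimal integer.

455

x = 111000011 = 451
x + 1 = 111000100
OR    = 111000111 = 455
(x | (x + 1) sets the lowest cleared bit.)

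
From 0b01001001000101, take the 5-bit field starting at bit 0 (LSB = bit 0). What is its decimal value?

5

v = 01001001000101
Shift right by 0: 01001001000101
Mask low 5 bits: 00101 = 5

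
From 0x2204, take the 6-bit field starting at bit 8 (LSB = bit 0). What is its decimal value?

v = 10001000000100
Shift right by 8: 100010
Mask low 6 bits: 100010 = 34

34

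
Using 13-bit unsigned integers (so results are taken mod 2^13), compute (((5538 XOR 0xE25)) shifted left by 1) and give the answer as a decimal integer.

5538 = 1010110100010
0xE25 = 0111000100101
→ XOR → 1101110000111 = 7047
→ shifted left by 1 (mod 2^13) → 1011100001110 = 5902

5902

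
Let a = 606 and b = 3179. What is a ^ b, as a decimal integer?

3637

606 = 001001011110
3179 = 110001101011
XOR → 111000110101 = 3637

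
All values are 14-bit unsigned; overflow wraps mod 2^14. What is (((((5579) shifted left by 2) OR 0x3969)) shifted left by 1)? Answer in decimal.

5579 = 01010111001011
→ shifted left by 2 (mod 2^14) → 01011100101100 = 5932
0x3969 = 11100101101001
→ OR → 11111101101101 = 16237
→ shifted left by 1 (mod 2^14) → 11111011011010 = 16090

16090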